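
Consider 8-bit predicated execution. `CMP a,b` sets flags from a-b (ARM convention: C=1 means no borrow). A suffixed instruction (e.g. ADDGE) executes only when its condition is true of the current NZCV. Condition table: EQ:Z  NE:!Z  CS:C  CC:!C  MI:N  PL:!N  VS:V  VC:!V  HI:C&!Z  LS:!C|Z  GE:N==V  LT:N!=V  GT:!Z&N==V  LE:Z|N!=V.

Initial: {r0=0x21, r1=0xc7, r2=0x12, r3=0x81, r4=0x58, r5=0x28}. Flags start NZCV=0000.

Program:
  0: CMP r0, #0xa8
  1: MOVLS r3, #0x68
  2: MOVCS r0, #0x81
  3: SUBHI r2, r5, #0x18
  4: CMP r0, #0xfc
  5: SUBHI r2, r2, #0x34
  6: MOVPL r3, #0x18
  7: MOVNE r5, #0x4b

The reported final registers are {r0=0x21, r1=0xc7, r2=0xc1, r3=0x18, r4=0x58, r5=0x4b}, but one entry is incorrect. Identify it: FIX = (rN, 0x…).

FIX = (r2, 0x12)

0: ✓ CMP  NZCV=0000
1: ✓ MOVLS  r3←0x68
2: · MOVCS
3: · SUBHI
4: ✓ CMP  NZCV=0000
5: · SUBHI
6: ✓ MOVPL  r3←0x18
7: ✓ MOVNE  r5←0x4b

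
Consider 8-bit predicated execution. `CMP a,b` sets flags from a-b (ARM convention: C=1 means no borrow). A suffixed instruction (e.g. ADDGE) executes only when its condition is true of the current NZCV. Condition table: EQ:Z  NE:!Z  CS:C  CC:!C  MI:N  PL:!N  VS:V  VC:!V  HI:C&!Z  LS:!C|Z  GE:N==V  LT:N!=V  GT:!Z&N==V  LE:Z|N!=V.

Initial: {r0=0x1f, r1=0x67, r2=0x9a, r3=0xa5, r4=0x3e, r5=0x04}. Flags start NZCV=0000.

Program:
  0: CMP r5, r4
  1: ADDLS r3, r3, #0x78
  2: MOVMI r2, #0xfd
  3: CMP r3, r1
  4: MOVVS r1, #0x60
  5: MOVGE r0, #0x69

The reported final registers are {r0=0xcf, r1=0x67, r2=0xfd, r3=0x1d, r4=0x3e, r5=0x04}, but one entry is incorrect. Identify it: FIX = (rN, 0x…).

FIX = (r0, 0x1f)

[0] flags=1000 → (cmp)
[1] flags=1000 LS?T → r3=0x1d
[2] flags=1000 MI?T → r2=0xfd
[3] flags=1000 → (cmp)
[4] flags=1000 VS?F → skip
[5] flags=1000 GE?F → skip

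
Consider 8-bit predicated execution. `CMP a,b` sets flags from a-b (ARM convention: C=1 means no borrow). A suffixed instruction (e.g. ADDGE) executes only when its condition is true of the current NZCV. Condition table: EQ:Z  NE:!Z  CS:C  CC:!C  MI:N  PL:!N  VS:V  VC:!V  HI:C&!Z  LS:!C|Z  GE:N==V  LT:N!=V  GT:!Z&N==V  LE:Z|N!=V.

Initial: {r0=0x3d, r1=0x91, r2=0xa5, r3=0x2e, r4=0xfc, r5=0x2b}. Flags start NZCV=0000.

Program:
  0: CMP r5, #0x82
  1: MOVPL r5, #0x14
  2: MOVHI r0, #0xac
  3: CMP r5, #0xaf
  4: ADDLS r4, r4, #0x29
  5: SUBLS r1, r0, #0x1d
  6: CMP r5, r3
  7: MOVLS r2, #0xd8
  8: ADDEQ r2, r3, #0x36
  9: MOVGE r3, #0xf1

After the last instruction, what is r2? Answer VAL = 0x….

VAL = 0xd8

0: ✓ CMP  NZCV=1001
1: · MOVPL
2: · MOVHI
3: ✓ CMP  NZCV=0000
4: ✓ ADDLS  r4←0x25
5: ✓ SUBLS  r1←0x20
6: ✓ CMP  NZCV=1000
7: ✓ MOVLS  r2←0xd8
8: · ADDEQ
9: · MOVGE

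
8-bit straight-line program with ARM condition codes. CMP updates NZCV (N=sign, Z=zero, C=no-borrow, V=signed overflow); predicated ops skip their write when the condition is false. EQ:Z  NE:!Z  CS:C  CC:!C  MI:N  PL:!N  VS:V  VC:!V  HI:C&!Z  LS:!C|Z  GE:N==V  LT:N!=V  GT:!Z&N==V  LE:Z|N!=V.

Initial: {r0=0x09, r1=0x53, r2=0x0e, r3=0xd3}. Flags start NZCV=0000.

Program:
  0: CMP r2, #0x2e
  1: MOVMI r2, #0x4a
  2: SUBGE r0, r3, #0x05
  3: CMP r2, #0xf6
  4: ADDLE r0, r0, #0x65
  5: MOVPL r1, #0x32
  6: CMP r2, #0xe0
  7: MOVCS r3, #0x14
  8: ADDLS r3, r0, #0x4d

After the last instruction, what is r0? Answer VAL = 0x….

VAL = 0x09

0: ✓ CMP  NZCV=1000
1: ✓ MOVMI  r2←0x4a
2: · SUBGE
3: ✓ CMP  NZCV=0000
4: · ADDLE
5: ✓ MOVPL  r1←0x32
6: ✓ CMP  NZCV=0000
7: · MOVCS
8: ✓ ADDLS  r3←0x56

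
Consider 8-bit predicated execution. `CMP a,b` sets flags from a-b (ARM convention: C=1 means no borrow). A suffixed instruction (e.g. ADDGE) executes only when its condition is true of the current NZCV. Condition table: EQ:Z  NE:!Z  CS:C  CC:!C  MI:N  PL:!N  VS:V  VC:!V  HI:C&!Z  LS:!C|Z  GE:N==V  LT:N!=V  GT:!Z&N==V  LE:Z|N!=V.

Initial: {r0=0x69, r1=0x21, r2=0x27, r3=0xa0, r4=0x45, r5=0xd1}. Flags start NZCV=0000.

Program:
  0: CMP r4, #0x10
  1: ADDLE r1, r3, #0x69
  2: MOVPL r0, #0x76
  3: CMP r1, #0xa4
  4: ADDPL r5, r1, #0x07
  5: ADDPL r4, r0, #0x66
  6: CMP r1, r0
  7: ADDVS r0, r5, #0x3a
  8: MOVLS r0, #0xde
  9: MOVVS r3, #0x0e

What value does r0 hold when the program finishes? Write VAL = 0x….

0: ✓ CMP  NZCV=0010
1: · ADDLE
2: ✓ MOVPL  r0←0x76
3: ✓ CMP  NZCV=0000
4: ✓ ADDPL  r5←0x28
5: ✓ ADDPL  r4←0xdc
6: ✓ CMP  NZCV=1000
7: · ADDVS
8: ✓ MOVLS  r0←0xde
9: · MOVVS

VAL = 0xde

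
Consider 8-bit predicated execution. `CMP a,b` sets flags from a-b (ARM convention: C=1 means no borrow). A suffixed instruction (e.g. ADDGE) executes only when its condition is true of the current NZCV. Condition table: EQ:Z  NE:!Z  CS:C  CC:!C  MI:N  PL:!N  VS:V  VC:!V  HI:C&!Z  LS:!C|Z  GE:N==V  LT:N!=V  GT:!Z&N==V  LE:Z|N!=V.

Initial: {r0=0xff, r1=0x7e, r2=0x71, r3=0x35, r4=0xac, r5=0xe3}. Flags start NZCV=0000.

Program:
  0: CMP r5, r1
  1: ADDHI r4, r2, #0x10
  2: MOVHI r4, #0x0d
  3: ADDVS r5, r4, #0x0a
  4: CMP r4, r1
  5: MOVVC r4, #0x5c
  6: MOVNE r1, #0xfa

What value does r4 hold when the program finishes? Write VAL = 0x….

0: ✓ CMP  NZCV=0011
1: ✓ ADDHI  r4←0x81
2: ✓ MOVHI  r4←0x0d
3: ✓ ADDVS  r5←0x17
4: ✓ CMP  NZCV=1000
5: ✓ MOVVC  r4←0x5c
6: ✓ MOVNE  r1←0xfa

VAL = 0x5c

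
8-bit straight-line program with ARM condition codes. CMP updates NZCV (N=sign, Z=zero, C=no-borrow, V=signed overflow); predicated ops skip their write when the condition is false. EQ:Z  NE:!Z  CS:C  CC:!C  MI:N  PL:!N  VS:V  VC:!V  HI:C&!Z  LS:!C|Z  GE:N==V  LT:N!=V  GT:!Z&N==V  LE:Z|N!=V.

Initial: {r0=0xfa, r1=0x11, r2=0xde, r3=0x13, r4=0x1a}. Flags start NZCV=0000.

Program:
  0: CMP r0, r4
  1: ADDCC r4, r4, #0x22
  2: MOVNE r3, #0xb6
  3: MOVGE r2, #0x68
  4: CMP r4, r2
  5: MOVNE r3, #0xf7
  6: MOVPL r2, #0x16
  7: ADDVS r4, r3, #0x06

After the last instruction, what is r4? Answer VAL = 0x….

[0] flags=1010 → (cmp)
[1] flags=1010 CC?F → skip
[2] flags=1010 NE?T → r3=0xb6
[3] flags=1010 GE?F → skip
[4] flags=0000 → (cmp)
[5] flags=0000 NE?T → r3=0xf7
[6] flags=0000 PL?T → r2=0x16
[7] flags=0000 VS?F → skip

VAL = 0x1a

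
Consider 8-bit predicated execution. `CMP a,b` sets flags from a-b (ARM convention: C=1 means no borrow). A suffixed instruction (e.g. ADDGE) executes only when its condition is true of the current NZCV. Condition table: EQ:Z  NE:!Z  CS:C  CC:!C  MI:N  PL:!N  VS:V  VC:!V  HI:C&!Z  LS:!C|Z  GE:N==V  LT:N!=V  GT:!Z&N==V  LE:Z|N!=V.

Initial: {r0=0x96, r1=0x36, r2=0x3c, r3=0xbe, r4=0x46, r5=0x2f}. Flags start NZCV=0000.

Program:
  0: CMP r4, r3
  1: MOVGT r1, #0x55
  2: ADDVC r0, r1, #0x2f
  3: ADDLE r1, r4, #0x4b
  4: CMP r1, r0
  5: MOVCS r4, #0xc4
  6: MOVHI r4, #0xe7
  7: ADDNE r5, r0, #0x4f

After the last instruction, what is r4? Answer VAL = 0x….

VAL = 0x46

0: ✓ CMP  NZCV=1001
1: ✓ MOVGT  r1←0x55
2: · ADDVC
3: · ADDLE
4: ✓ CMP  NZCV=1001
5: · MOVCS
6: · MOVHI
7: ✓ ADDNE  r5←0xe5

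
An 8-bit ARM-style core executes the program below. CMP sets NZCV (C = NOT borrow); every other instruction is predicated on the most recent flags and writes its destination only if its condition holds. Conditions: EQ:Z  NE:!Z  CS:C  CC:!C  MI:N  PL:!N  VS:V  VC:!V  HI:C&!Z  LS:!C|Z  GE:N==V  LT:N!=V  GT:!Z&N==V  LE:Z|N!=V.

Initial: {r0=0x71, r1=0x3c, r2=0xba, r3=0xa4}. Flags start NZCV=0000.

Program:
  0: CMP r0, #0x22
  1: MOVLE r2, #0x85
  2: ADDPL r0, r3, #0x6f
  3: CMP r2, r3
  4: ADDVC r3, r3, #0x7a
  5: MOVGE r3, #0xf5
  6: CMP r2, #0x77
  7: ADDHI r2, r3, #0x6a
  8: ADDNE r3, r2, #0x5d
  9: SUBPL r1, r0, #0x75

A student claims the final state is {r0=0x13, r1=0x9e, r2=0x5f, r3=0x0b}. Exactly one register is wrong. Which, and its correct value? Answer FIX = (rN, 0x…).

FIX = (r3, 0xbc)

0: ✓ CMP  NZCV=0010
1: · MOVLE
2: ✓ ADDPL  r0←0x13
3: ✓ CMP  NZCV=0010
4: ✓ ADDVC  r3←0x1e
5: ✓ MOVGE  r3←0xf5
6: ✓ CMP  NZCV=0011
7: ✓ ADDHI  r2←0x5f
8: ✓ ADDNE  r3←0xbc
9: ✓ SUBPL  r1←0x9e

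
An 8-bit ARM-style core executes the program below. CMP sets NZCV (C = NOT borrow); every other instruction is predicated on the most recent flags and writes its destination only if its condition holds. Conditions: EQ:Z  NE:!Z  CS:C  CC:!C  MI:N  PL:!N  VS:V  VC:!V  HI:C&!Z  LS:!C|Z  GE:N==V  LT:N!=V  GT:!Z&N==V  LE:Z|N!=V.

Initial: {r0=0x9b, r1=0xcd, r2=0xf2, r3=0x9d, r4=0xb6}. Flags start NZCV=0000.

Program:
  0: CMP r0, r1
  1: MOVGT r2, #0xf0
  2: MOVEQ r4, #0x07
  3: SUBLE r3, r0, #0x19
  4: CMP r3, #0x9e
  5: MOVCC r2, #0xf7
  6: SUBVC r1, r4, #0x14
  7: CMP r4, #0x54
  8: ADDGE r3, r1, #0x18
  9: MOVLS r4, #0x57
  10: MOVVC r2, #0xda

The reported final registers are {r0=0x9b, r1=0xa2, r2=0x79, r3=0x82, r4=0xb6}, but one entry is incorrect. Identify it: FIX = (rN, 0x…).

FIX = (r2, 0xf7)

0: ✓ CMP  NZCV=1000
1: · MOVGT
2: · MOVEQ
3: ✓ SUBLE  r3←0x82
4: ✓ CMP  NZCV=1000
5: ✓ MOVCC  r2←0xf7
6: ✓ SUBVC  r1←0xa2
7: ✓ CMP  NZCV=0011
8: · ADDGE
9: · MOVLS
10: · MOVVC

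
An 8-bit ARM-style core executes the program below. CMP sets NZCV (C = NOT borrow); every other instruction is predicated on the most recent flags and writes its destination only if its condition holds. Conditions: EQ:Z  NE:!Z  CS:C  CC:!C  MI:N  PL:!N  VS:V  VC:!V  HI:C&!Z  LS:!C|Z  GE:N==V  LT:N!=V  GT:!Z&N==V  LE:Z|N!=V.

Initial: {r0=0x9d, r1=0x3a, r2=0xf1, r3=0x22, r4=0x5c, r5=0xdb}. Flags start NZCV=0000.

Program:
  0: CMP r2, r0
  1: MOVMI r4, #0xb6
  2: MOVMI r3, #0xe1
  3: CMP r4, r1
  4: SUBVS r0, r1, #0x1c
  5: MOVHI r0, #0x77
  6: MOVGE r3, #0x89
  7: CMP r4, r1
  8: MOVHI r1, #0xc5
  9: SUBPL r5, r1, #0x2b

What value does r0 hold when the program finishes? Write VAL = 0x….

[0] flags=0010 → (cmp)
[1] flags=0010 MI?F → skip
[2] flags=0010 MI?F → skip
[3] flags=0010 → (cmp)
[4] flags=0010 VS?F → skip
[5] flags=0010 HI?T → r0=0x77
[6] flags=0010 GE?T → r3=0x89
[7] flags=0010 → (cmp)
[8] flags=0010 HI?T → r1=0xc5
[9] flags=0010 PL?T → r5=0x9a

VAL = 0x77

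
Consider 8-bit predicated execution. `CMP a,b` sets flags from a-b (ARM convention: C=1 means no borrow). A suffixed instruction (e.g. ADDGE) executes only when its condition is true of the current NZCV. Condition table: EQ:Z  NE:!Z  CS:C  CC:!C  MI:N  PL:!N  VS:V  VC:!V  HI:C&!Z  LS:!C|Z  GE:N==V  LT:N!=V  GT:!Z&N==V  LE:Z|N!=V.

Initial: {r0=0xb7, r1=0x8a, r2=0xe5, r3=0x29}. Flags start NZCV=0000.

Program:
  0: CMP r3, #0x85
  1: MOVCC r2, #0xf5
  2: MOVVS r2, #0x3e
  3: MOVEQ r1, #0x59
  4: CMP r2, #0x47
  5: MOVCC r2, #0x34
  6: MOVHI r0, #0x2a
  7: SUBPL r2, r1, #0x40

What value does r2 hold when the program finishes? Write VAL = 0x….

[0] flags=1001 → (cmp)
[1] flags=1001 CC?T → r2=0xf5
[2] flags=1001 VS?T → r2=0x3e
[3] flags=1001 EQ?F → skip
[4] flags=1000 → (cmp)
[5] flags=1000 CC?T → r2=0x34
[6] flags=1000 HI?F → skip
[7] flags=1000 PL?F → skip

VAL = 0x34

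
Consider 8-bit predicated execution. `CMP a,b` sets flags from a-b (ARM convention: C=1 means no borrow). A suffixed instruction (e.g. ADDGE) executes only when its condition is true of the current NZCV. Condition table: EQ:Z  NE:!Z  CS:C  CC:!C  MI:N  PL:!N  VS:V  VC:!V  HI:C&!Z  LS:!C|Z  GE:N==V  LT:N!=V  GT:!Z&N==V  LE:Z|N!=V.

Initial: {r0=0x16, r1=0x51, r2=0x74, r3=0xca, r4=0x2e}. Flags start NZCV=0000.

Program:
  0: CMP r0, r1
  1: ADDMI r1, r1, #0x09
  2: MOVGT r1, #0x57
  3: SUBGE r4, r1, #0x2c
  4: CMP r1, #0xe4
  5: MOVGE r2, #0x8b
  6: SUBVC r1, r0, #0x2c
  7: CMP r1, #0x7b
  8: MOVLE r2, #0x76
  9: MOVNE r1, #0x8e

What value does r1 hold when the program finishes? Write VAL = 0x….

VAL = 0x8e

0: ✓ CMP  NZCV=1000
1: ✓ ADDMI  r1←0x5a
2: · MOVGT
3: · SUBGE
4: ✓ CMP  NZCV=0000
5: ✓ MOVGE  r2←0x8b
6: ✓ SUBVC  r1←0xea
7: ✓ CMP  NZCV=0011
8: ✓ MOVLE  r2←0x76
9: ✓ MOVNE  r1←0x8e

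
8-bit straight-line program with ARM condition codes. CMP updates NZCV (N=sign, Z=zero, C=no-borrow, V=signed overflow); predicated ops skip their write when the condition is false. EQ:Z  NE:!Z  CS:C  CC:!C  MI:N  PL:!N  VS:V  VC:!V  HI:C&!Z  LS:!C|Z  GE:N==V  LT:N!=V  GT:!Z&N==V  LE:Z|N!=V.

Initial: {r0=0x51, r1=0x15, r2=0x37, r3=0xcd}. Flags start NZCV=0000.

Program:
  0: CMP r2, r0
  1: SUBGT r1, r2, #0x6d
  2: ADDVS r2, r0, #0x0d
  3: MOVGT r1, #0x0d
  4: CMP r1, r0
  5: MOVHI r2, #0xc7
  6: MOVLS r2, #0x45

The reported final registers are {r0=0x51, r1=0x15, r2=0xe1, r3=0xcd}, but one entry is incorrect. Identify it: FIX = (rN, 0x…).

FIX = (r2, 0x45)

[0] flags=1000 → (cmp)
[1] flags=1000 GT?F → skip
[2] flags=1000 VS?F → skip
[3] flags=1000 GT?F → skip
[4] flags=1000 → (cmp)
[5] flags=1000 HI?F → skip
[6] flags=1000 LS?T → r2=0x45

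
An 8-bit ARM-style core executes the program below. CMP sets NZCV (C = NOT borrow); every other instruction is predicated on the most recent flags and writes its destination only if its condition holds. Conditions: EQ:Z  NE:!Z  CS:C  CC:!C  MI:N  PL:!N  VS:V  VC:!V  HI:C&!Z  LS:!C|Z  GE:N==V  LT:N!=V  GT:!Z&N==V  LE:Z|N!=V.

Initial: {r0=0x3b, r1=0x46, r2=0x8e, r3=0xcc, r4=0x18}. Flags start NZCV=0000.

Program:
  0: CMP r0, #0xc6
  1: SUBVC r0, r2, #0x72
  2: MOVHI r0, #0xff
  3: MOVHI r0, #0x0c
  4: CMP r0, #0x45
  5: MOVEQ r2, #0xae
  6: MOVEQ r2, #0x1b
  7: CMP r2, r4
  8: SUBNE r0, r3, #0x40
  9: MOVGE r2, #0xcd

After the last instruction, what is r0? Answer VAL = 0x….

VAL = 0x8c

0: ✓ CMP  NZCV=0000
1: ✓ SUBVC  r0←0x1c
2: · MOVHI
3: · MOVHI
4: ✓ CMP  NZCV=1000
5: · MOVEQ
6: · MOVEQ
7: ✓ CMP  NZCV=0011
8: ✓ SUBNE  r0←0x8c
9: · MOVGE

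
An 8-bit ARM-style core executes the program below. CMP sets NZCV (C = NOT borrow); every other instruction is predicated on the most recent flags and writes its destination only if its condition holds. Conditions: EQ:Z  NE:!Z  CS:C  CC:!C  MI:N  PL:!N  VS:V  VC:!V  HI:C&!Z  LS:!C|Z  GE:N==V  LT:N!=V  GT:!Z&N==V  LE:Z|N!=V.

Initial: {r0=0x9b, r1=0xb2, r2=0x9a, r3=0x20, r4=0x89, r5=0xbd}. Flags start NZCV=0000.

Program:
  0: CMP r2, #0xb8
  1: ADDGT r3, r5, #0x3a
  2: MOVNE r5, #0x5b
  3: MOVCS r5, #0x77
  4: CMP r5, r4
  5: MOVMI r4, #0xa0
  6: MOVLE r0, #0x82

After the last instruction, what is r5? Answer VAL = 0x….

VAL = 0x5b

[0] flags=1000 → (cmp)
[1] flags=1000 GT?F → skip
[2] flags=1000 NE?T → r5=0x5b
[3] flags=1000 CS?F → skip
[4] flags=1001 → (cmp)
[5] flags=1001 MI?T → r4=0xa0
[6] flags=1001 LE?F → skip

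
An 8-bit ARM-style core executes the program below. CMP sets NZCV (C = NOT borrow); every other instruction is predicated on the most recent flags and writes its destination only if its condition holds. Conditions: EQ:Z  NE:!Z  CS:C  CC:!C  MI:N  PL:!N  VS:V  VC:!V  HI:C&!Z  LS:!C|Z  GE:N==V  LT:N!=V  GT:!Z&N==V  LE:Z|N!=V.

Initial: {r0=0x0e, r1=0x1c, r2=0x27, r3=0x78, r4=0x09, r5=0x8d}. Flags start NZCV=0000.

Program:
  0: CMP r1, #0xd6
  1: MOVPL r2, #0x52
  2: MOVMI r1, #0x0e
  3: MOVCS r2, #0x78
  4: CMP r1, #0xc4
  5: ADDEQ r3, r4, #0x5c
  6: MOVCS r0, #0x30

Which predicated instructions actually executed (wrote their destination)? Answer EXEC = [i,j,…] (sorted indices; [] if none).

0: ✓ CMP  NZCV=0000
1: ✓ MOVPL  r2←0x52
2: · MOVMI
3: · MOVCS
4: ✓ CMP  NZCV=0000
5: · ADDEQ
6: · MOVCS

EXEC = [1]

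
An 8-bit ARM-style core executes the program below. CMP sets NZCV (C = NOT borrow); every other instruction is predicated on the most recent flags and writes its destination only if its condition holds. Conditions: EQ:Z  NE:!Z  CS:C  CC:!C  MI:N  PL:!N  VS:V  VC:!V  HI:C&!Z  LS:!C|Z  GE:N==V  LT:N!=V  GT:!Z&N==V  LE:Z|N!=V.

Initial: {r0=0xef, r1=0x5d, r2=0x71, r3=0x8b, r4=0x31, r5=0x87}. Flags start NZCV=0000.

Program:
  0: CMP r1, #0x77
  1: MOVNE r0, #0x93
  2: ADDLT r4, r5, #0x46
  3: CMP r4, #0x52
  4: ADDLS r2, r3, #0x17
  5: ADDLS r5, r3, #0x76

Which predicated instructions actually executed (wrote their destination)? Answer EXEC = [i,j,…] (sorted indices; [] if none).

0: ✓ CMP  NZCV=1000
1: ✓ MOVNE  r0←0x93
2: ✓ ADDLT  r4←0xcd
3: ✓ CMP  NZCV=0011
4: · ADDLS
5: · ADDLS

EXEC = [1,2]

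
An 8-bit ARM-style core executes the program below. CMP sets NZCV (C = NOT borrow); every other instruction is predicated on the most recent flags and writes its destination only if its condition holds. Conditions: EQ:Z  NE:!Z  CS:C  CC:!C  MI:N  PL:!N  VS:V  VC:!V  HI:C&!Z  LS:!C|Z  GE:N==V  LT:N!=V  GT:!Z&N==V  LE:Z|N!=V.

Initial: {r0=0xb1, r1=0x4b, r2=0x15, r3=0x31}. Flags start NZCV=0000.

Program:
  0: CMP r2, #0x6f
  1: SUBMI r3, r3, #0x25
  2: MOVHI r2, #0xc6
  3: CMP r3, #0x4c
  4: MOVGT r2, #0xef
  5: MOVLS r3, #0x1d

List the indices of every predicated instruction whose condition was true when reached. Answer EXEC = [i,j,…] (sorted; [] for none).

[0] flags=1000 → (cmp)
[1] flags=1000 MI?T → r3=0x0c
[2] flags=1000 HI?F → skip
[3] flags=1000 → (cmp)
[4] flags=1000 GT?F → skip
[5] flags=1000 LS?T → r3=0x1d

EXEC = [1,5]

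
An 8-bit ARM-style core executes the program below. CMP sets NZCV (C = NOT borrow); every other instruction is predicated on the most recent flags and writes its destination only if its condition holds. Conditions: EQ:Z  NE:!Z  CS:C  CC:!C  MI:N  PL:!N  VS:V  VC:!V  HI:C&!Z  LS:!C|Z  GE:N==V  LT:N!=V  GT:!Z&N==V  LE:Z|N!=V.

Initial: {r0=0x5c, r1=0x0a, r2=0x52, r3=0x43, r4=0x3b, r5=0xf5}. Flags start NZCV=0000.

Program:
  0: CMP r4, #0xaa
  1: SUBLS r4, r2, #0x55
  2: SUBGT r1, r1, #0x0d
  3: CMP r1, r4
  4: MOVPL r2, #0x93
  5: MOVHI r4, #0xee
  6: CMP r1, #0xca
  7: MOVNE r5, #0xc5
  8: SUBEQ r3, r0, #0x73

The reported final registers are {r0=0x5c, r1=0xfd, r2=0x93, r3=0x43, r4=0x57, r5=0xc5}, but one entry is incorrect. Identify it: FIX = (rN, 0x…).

FIX = (r4, 0xfd)

0: ✓ CMP  NZCV=1001
1: ✓ SUBLS  r4←0xfd
2: ✓ SUBGT  r1←0xfd
3: ✓ CMP  NZCV=0110
4: ✓ MOVPL  r2←0x93
5: · MOVHI
6: ✓ CMP  NZCV=0010
7: ✓ MOVNE  r5←0xc5
8: · SUBEQ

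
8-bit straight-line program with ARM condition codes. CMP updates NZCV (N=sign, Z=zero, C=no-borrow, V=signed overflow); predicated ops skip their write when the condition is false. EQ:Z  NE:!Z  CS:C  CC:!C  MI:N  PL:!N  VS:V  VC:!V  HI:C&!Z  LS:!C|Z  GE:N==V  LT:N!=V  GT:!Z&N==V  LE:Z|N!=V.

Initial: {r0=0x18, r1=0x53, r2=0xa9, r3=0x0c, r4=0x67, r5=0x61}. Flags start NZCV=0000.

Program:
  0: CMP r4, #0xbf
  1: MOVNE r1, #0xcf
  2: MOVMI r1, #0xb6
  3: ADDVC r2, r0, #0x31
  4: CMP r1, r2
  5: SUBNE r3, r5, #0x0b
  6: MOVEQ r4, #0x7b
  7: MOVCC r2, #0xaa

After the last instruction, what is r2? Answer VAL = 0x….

[0] flags=1001 → (cmp)
[1] flags=1001 NE?T → r1=0xcf
[2] flags=1001 MI?T → r1=0xb6
[3] flags=1001 VC?F → skip
[4] flags=0010 → (cmp)
[5] flags=0010 NE?T → r3=0x56
[6] flags=0010 EQ?F → skip
[7] flags=0010 CC?F → skip

VAL = 0xa9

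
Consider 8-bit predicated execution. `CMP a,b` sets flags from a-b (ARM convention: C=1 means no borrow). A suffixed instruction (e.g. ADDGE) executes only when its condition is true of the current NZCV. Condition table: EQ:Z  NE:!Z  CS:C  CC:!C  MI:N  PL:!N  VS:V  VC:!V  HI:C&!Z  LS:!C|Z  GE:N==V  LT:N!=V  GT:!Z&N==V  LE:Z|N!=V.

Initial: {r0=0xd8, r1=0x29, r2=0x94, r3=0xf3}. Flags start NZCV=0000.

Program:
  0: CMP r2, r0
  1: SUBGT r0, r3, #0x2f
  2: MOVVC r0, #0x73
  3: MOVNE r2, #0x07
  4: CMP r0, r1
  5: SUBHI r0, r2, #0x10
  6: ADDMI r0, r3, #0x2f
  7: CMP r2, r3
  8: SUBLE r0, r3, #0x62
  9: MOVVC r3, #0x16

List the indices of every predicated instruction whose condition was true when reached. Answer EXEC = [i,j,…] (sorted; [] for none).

[0] flags=1000 → (cmp)
[1] flags=1000 GT?F → skip
[2] flags=1000 VC?T → r0=0x73
[3] flags=1000 NE?T → r2=0x07
[4] flags=0010 → (cmp)
[5] flags=0010 HI?T → r0=0xf7
[6] flags=0010 MI?F → skip
[7] flags=0000 → (cmp)
[8] flags=0000 LE?F → skip
[9] flags=0000 VC?T → r3=0x16

EXEC = [2,3,5,9]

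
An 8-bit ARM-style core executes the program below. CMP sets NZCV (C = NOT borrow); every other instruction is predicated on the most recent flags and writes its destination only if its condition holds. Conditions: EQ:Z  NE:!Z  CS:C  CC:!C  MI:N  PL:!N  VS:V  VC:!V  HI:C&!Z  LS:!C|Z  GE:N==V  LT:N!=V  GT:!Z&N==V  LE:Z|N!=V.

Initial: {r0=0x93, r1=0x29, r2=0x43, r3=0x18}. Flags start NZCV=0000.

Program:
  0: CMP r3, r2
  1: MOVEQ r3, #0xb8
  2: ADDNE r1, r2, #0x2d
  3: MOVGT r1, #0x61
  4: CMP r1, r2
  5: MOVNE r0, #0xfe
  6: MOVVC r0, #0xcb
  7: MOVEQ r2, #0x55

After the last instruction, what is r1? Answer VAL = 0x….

VAL = 0x70

[0] flags=1000 → (cmp)
[1] flags=1000 EQ?F → skip
[2] flags=1000 NE?T → r1=0x70
[3] flags=1000 GT?F → skip
[4] flags=0010 → (cmp)
[5] flags=0010 NE?T → r0=0xfe
[6] flags=0010 VC?T → r0=0xcb
[7] flags=0010 EQ?F → skip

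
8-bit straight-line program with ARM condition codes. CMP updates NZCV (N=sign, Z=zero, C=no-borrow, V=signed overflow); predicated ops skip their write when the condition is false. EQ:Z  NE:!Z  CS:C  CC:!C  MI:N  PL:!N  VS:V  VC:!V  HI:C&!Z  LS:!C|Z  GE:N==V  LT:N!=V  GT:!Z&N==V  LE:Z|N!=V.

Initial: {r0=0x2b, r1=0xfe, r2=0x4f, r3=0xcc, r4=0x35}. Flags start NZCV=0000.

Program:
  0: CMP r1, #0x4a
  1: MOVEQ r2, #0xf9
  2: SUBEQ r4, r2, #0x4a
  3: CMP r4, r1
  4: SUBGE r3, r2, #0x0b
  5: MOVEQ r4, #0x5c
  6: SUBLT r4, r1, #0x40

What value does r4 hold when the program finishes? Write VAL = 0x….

[0] flags=1010 → (cmp)
[1] flags=1010 EQ?F → skip
[2] flags=1010 EQ?F → skip
[3] flags=0000 → (cmp)
[4] flags=0000 GE?T → r3=0x44
[5] flags=0000 EQ?F → skip
[6] flags=0000 LT?F → skip

VAL = 0x35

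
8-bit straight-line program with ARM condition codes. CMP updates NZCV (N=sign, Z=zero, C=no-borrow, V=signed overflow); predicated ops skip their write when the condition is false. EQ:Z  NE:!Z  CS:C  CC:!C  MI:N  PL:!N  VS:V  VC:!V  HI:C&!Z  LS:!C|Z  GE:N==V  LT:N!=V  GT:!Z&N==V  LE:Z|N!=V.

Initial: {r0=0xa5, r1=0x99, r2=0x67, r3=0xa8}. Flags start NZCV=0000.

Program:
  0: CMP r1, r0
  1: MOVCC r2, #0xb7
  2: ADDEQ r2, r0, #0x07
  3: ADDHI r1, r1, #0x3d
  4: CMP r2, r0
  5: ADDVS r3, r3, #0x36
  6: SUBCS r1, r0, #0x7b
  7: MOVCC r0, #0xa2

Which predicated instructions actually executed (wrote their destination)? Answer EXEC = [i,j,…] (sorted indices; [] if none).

[0] flags=1000 → (cmp)
[1] flags=1000 CC?T → r2=0xb7
[2] flags=1000 EQ?F → skip
[3] flags=1000 HI?F → skip
[4] flags=0010 → (cmp)
[5] flags=0010 VS?F → skip
[6] flags=0010 CS?T → r1=0x2a
[7] flags=0010 CC?F → skip

EXEC = [1,6]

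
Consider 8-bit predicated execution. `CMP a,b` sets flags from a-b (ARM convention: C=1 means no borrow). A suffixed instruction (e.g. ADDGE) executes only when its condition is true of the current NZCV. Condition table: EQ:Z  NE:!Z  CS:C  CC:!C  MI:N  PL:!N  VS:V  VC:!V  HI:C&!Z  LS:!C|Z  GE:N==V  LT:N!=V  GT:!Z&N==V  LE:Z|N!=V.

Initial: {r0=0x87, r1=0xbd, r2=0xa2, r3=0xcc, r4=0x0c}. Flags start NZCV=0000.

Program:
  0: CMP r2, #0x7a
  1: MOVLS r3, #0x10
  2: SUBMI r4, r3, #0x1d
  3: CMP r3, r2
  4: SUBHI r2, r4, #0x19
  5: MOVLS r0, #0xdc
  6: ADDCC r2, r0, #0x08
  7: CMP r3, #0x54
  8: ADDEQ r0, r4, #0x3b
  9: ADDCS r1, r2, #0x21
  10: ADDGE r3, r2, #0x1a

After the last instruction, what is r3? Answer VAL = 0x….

VAL = 0xcc

[0] flags=0011 → (cmp)
[1] flags=0011 LS?F → skip
[2] flags=0011 MI?F → skip
[3] flags=0010 → (cmp)
[4] flags=0010 HI?T → r2=0xf3
[5] flags=0010 LS?F → skip
[6] flags=0010 CC?F → skip
[7] flags=0011 → (cmp)
[8] flags=0011 EQ?F → skip
[9] flags=0011 CS?T → r1=0x14
[10] flags=0011 GE?F → skip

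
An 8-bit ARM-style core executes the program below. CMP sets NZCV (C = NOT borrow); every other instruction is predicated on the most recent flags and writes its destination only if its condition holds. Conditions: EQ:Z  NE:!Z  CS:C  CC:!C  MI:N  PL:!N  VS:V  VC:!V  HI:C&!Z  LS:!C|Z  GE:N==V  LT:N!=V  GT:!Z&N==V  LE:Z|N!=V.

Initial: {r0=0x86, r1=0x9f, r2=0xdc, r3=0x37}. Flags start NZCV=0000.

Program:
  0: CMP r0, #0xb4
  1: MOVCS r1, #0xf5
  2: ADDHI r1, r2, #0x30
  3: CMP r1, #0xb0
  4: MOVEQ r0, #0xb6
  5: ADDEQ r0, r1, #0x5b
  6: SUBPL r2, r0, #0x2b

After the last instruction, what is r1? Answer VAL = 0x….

VAL = 0x9f

[0] flags=1000 → (cmp)
[1] flags=1000 CS?F → skip
[2] flags=1000 HI?F → skip
[3] flags=1000 → (cmp)
[4] flags=1000 EQ?F → skip
[5] flags=1000 EQ?F → skip
[6] flags=1000 PL?F → skip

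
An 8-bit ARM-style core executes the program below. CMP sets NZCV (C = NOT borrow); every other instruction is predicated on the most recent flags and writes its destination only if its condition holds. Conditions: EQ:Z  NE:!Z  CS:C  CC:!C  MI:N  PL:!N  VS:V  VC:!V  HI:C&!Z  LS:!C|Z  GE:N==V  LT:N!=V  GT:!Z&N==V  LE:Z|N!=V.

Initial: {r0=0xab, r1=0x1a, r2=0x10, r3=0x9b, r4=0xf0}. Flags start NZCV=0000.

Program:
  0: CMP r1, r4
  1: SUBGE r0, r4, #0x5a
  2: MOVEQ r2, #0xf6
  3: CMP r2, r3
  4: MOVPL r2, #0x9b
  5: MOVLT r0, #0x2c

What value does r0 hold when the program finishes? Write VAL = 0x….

VAL = 0x96

[0] flags=0000 → (cmp)
[1] flags=0000 GE?T → r0=0x96
[2] flags=0000 EQ?F → skip
[3] flags=0000 → (cmp)
[4] flags=0000 PL?T → r2=0x9b
[5] flags=0000 LT?F → skip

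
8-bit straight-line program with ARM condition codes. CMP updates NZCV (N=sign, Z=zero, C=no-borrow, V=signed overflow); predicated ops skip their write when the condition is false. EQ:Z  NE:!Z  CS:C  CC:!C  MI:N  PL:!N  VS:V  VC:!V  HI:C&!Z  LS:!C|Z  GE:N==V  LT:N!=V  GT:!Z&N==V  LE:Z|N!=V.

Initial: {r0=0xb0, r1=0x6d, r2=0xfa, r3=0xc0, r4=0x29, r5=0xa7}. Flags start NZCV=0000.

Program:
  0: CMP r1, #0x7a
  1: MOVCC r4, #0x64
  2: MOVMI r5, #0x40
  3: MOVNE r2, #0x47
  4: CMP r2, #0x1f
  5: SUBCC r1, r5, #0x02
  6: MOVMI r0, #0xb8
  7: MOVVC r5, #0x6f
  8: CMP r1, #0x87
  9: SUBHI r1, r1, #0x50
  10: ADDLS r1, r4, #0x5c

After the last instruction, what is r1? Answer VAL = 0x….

0: ✓ CMP  NZCV=1000
1: ✓ MOVCC  r4←0x64
2: ✓ MOVMI  r5←0x40
3: ✓ MOVNE  r2←0x47
4: ✓ CMP  NZCV=0010
5: · SUBCC
6: · MOVMI
7: ✓ MOVVC  r5←0x6f
8: ✓ CMP  NZCV=1001
9: · SUBHI
10: ✓ ADDLS  r1←0xc0

VAL = 0xc0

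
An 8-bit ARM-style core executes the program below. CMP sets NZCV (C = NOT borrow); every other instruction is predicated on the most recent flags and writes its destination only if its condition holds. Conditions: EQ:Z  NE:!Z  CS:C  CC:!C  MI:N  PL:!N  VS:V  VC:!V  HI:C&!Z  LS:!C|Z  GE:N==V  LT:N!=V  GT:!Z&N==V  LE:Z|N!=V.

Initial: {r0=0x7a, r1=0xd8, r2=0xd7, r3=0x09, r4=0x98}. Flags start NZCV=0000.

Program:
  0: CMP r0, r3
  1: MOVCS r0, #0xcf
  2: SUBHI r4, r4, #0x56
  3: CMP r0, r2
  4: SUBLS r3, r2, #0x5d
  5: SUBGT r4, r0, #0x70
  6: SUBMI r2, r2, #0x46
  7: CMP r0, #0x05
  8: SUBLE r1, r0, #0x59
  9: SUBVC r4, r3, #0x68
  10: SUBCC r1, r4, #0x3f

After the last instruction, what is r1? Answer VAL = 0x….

VAL = 0x76

0: ✓ CMP  NZCV=0010
1: ✓ MOVCS  r0←0xcf
2: ✓ SUBHI  r4←0x42
3: ✓ CMP  NZCV=1000
4: ✓ SUBLS  r3←0x7a
5: · SUBGT
6: ✓ SUBMI  r2←0x91
7: ✓ CMP  NZCV=1010
8: ✓ SUBLE  r1←0x76
9: ✓ SUBVC  r4←0x12
10: · SUBCC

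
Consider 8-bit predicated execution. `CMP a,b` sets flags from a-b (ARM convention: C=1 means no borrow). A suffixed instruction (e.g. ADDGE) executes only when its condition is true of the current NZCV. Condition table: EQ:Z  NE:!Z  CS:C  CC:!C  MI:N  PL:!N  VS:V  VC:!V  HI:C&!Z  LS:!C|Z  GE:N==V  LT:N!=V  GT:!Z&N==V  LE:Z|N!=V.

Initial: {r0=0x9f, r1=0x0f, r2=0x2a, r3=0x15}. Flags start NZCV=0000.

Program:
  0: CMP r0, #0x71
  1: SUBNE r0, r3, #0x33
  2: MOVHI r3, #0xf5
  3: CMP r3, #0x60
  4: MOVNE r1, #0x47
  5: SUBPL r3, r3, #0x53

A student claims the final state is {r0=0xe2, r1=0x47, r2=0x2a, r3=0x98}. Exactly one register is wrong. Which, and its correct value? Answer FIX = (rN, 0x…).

FIX = (r3, 0xf5)

[0] flags=0011 → (cmp)
[1] flags=0011 NE?T → r0=0xe2
[2] flags=0011 HI?T → r3=0xf5
[3] flags=1010 → (cmp)
[4] flags=1010 NE?T → r1=0x47
[5] flags=1010 PL?F → skip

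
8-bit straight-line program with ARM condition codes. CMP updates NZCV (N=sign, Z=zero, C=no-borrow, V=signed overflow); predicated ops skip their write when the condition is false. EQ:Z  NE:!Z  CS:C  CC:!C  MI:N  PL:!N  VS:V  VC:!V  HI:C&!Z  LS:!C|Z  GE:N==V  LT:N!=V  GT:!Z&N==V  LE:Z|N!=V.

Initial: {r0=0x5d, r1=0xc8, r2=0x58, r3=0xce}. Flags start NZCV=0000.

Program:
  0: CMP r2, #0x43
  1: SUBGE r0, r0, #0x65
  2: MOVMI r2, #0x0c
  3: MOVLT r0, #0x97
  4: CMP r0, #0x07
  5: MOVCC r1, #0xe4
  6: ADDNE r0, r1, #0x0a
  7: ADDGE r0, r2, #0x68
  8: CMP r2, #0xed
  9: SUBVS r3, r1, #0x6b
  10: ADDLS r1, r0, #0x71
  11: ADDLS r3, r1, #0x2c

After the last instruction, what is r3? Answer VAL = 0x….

0: ✓ CMP  NZCV=0010
1: ✓ SUBGE  r0←0xf8
2: · MOVMI
3: · MOVLT
4: ✓ CMP  NZCV=1010
5: · MOVCC
6: ✓ ADDNE  r0←0xd2
7: · ADDGE
8: ✓ CMP  NZCV=0000
9: · SUBVS
10: ✓ ADDLS  r1←0x43
11: ✓ ADDLS  r3←0x6f

VAL = 0x6f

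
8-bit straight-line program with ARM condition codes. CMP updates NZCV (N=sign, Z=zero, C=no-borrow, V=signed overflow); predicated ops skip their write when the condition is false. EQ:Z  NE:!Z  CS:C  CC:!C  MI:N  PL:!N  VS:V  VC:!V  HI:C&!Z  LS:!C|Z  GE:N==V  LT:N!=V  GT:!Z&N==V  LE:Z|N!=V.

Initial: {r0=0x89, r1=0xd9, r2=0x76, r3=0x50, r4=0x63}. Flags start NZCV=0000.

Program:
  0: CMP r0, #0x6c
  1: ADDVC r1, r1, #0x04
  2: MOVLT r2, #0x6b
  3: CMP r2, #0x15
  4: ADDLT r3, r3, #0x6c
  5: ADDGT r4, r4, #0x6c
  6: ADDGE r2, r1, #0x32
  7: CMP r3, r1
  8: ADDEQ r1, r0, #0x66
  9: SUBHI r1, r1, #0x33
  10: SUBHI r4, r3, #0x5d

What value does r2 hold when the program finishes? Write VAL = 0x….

0: ✓ CMP  NZCV=0011
1: · ADDVC
2: ✓ MOVLT  r2←0x6b
3: ✓ CMP  NZCV=0010
4: · ADDLT
5: ✓ ADDGT  r4←0xcf
6: ✓ ADDGE  r2←0x0b
7: ✓ CMP  NZCV=0000
8: · ADDEQ
9: · SUBHI
10: · SUBHI

VAL = 0x0b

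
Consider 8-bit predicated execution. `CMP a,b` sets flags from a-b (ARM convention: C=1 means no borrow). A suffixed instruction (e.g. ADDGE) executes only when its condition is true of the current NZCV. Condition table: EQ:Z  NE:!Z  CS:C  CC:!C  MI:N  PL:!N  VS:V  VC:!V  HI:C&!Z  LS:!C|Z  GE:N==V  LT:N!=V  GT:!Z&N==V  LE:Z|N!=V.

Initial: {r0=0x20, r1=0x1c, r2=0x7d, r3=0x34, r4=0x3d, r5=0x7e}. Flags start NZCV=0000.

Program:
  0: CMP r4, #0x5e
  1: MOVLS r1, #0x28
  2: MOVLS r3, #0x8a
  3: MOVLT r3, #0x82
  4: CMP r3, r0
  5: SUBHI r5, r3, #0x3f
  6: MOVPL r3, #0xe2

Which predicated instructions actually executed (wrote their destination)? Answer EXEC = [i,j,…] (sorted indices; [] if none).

[0] flags=1000 → (cmp)
[1] flags=1000 LS?T → r1=0x28
[2] flags=1000 LS?T → r3=0x8a
[3] flags=1000 LT?T → r3=0x82
[4] flags=0011 → (cmp)
[5] flags=0011 HI?T → r5=0x43
[6] flags=0011 PL?T → r3=0xe2

EXEC = [1,2,3,5,6]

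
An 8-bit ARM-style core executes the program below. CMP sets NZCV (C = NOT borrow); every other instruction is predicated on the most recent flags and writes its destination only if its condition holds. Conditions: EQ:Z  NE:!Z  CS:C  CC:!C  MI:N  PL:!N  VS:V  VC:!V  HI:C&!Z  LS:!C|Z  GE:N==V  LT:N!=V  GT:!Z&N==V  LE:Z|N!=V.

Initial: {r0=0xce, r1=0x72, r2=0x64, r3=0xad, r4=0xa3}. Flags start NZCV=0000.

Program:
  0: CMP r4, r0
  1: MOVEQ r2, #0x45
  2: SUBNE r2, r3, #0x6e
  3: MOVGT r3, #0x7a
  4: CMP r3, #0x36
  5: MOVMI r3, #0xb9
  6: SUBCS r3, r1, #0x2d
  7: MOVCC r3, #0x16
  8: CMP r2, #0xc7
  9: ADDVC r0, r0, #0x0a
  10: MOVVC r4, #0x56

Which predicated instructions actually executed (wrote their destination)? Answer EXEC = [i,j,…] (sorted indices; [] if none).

[0] flags=1000 → (cmp)
[1] flags=1000 EQ?F → skip
[2] flags=1000 NE?T → r2=0x3f
[3] flags=1000 GT?F → skip
[4] flags=0011 → (cmp)
[5] flags=0011 MI?F → skip
[6] flags=0011 CS?T → r3=0x45
[7] flags=0011 CC?F → skip
[8] flags=0000 → (cmp)
[9] flags=0000 VC?T → r0=0xd8
[10] flags=0000 VC?T → r4=0x56

EXEC = [2,6,9,10]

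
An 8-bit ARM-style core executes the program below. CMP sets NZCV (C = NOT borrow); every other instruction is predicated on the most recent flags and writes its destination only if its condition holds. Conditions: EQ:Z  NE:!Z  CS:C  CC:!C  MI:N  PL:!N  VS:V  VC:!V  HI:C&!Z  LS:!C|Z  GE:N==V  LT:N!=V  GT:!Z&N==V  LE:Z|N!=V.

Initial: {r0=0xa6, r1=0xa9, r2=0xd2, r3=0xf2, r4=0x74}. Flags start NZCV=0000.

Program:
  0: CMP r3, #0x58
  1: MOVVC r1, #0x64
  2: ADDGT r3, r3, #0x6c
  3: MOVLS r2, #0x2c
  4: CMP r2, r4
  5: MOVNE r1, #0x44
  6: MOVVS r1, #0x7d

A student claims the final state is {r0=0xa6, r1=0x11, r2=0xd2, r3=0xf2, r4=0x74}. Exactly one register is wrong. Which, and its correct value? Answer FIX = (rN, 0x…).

FIX = (r1, 0x7d)

[0] flags=1010 → (cmp)
[1] flags=1010 VC?T → r1=0x64
[2] flags=1010 GT?F → skip
[3] flags=1010 LS?F → skip
[4] flags=0011 → (cmp)
[5] flags=0011 NE?T → r1=0x44
[6] flags=0011 VS?T → r1=0x7d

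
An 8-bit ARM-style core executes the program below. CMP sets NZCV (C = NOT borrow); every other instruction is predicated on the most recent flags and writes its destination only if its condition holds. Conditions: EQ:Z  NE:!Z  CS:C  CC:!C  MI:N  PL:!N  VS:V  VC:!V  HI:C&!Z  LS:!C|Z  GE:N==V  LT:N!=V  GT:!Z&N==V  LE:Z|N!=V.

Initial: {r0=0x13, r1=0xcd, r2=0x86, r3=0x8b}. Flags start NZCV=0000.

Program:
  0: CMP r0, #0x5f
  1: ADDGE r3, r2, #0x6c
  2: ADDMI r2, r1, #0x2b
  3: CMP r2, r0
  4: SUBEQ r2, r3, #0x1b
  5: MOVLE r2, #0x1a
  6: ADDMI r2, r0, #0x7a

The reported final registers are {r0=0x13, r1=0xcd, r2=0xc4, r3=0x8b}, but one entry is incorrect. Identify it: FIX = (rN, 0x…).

0: ✓ CMP  NZCV=1000
1: · ADDGE
2: ✓ ADDMI  r2←0xf8
3: ✓ CMP  NZCV=1010
4: · SUBEQ
5: ✓ MOVLE  r2←0x1a
6: ✓ ADDMI  r2←0x8d

FIX = (r2, 0x8d)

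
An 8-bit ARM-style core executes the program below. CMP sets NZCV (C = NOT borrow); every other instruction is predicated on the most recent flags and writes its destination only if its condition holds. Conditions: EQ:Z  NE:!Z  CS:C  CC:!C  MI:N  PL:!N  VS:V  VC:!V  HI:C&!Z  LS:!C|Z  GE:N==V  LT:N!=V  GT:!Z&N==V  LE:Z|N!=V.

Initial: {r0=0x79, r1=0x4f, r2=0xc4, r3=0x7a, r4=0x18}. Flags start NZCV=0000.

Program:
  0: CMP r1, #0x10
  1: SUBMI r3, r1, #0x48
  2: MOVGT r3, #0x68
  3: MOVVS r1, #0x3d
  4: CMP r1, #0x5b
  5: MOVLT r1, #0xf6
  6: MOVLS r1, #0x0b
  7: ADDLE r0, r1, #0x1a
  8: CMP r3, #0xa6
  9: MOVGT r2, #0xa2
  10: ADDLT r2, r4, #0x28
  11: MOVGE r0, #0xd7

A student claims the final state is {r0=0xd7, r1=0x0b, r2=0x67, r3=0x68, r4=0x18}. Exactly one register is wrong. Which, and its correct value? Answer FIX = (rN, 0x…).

FIX = (r2, 0xa2)

[0] flags=0010 → (cmp)
[1] flags=0010 MI?F → skip
[2] flags=0010 GT?T → r3=0x68
[3] flags=0010 VS?F → skip
[4] flags=1000 → (cmp)
[5] flags=1000 LT?T → r1=0xf6
[6] flags=1000 LS?T → r1=0x0b
[7] flags=1000 LE?T → r0=0x25
[8] flags=1001 → (cmp)
[9] flags=1001 GT?T → r2=0xa2
[10] flags=1001 LT?F → skip
[11] flags=1001 GE?T → r0=0xd7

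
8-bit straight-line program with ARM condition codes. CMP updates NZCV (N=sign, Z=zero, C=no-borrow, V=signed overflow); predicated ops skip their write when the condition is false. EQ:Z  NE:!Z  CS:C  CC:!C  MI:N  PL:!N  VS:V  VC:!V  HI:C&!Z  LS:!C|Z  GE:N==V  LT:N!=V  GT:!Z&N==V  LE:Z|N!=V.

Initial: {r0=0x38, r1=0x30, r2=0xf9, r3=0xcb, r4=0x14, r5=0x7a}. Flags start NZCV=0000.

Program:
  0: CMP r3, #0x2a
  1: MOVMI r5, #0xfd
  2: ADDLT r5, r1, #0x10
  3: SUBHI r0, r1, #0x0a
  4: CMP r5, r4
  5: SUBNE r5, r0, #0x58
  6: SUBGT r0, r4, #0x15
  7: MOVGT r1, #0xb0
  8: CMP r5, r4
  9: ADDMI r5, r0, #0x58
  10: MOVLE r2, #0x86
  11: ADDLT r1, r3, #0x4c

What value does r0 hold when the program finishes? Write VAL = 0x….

[0] flags=1010 → (cmp)
[1] flags=1010 MI?T → r5=0xfd
[2] flags=1010 LT?T → r5=0x40
[3] flags=1010 HI?T → r0=0x26
[4] flags=0010 → (cmp)
[5] flags=0010 NE?T → r5=0xce
[6] flags=0010 GT?T → r0=0xff
[7] flags=0010 GT?T → r1=0xb0
[8] flags=1010 → (cmp)
[9] flags=1010 MI?T → r5=0x57
[10] flags=1010 LE?T → r2=0x86
[11] flags=1010 LT?T → r1=0x17

VAL = 0xff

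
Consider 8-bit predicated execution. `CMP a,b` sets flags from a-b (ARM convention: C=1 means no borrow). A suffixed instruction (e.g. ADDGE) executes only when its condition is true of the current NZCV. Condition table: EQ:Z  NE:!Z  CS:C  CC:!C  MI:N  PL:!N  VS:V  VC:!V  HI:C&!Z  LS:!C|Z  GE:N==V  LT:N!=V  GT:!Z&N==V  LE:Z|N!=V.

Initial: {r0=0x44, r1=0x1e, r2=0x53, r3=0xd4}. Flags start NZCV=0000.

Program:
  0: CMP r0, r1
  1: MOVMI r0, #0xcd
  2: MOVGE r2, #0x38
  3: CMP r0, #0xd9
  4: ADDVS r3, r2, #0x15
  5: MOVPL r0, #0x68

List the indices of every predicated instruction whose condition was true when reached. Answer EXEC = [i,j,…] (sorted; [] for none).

[0] flags=0010 → (cmp)
[1] flags=0010 MI?F → skip
[2] flags=0010 GE?T → r2=0x38
[3] flags=0000 → (cmp)
[4] flags=0000 VS?F → skip
[5] flags=0000 PL?T → r0=0x68

EXEC = [2,5]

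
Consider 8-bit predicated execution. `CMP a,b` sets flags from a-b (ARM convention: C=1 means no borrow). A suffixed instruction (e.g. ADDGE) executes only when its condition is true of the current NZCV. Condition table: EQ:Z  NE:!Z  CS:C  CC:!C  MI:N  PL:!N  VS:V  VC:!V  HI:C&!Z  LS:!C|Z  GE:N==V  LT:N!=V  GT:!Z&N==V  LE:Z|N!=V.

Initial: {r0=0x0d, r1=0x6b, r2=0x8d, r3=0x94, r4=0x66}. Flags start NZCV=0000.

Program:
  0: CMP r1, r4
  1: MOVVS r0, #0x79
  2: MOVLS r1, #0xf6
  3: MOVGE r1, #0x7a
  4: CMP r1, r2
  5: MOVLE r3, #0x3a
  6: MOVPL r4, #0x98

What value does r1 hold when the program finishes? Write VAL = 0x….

VAL = 0x7a

[0] flags=0010 → (cmp)
[1] flags=0010 VS?F → skip
[2] flags=0010 LS?F → skip
[3] flags=0010 GE?T → r1=0x7a
[4] flags=1001 → (cmp)
[5] flags=1001 LE?F → skip
[6] flags=1001 PL?F → skip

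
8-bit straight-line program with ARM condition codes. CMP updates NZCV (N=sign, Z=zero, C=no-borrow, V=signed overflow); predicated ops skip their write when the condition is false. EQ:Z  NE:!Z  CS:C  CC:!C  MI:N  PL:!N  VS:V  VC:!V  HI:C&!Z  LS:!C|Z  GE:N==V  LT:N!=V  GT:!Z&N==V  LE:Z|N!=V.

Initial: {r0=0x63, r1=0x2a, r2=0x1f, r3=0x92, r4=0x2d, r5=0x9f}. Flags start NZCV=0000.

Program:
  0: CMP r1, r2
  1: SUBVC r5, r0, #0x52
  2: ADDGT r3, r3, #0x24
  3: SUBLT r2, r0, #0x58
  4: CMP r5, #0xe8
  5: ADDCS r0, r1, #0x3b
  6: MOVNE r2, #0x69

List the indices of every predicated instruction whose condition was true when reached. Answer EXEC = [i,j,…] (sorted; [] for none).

EXEC = [1,2,6]

0: ✓ CMP  NZCV=0010
1: ✓ SUBVC  r5←0x11
2: ✓ ADDGT  r3←0xb6
3: · SUBLT
4: ✓ CMP  NZCV=0000
5: · ADDCS
6: ✓ MOVNE  r2←0x69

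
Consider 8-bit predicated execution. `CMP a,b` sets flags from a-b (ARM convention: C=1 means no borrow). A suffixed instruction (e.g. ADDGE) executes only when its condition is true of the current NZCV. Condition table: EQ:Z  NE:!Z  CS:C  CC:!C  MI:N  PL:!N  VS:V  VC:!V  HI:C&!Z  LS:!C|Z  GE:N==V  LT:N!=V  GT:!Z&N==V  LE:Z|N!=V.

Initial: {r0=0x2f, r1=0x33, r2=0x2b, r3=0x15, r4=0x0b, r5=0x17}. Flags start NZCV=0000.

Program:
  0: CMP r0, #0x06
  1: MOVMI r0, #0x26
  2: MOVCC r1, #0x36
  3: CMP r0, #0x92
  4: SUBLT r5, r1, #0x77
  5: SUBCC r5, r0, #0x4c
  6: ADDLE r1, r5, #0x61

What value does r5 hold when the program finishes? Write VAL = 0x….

VAL = 0xe3

0: ✓ CMP  NZCV=0010
1: · MOVMI
2: · MOVCC
3: ✓ CMP  NZCV=1001
4: · SUBLT
5: ✓ SUBCC  r5←0xe3
6: · ADDLE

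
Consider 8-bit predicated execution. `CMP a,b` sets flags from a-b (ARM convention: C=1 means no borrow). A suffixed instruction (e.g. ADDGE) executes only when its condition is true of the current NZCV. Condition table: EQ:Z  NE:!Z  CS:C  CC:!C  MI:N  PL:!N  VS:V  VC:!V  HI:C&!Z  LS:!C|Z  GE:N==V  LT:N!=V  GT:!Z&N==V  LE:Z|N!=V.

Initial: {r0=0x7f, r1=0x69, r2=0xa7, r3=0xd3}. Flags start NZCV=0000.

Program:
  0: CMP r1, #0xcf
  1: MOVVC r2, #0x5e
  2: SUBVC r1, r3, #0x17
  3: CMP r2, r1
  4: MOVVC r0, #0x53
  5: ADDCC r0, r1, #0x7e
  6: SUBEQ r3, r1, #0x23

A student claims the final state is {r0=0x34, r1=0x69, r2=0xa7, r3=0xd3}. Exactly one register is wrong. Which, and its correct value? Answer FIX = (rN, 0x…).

0: ✓ CMP  NZCV=1001
1: · MOVVC
2: · SUBVC
3: ✓ CMP  NZCV=0011
4: · MOVVC
5: · ADDCC
6: · SUBEQ

FIX = (r0, 0x7f)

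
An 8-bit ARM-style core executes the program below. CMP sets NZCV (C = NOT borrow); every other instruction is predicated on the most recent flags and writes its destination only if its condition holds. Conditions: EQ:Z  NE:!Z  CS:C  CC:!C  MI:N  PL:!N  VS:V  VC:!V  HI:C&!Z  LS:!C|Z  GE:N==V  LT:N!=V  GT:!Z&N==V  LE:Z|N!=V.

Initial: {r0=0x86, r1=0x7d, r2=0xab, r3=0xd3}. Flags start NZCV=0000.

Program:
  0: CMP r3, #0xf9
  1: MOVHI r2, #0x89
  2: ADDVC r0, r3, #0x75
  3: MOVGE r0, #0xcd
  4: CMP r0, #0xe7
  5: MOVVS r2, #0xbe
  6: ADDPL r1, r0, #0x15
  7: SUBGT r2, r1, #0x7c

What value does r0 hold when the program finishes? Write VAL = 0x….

VAL = 0x48

0: ✓ CMP  NZCV=1000
1: · MOVHI
2: ✓ ADDVC  r0←0x48
3: · MOVGE
4: ✓ CMP  NZCV=0000
5: · MOVVS
6: ✓ ADDPL  r1←0x5d
7: ✓ SUBGT  r2←0xe1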